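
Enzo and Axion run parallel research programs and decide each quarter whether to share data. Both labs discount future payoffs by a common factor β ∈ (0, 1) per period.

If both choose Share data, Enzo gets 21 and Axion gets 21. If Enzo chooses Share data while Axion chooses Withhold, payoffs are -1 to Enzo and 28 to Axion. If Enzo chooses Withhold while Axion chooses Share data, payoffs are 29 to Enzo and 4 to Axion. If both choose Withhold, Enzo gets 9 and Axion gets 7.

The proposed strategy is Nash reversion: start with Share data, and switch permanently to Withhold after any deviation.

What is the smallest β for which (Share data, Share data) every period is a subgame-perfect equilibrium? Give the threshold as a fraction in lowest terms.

Enzo: cooperation gives 21 each period; deviation gives 29 once then 9 forever.
  21/(1−β) ≥ 29 + 9β/(1−β) ⇒ β ≥ 8/20 = 2/5.
Axion: cooperation gives 21 each period; deviation gives 28 once then 7 forever.
  β ≥ 7/21 = 1/3.
Both must hold, so the binding constraint is Enzo's: β ≥ 2/5.

2/5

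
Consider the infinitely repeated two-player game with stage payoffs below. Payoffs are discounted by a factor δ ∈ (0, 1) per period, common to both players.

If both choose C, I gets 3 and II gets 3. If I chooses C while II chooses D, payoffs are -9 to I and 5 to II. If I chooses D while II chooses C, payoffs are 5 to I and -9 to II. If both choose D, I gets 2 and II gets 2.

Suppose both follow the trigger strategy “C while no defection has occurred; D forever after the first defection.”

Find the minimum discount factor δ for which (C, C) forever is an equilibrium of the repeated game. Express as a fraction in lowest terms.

One-period gain from deviating is 5 − 3 = 2. The loss is 3 − 2 = 1 in every subsequent period, with present value 1·δ/(1−δ).
Deviation is unprofitable when 1·δ/(1−δ) ≥ 2, i.e. δ/(1−δ) ≥ 2.
Equivalently δ ≥ 2/(2+1) = 2/3.

2/3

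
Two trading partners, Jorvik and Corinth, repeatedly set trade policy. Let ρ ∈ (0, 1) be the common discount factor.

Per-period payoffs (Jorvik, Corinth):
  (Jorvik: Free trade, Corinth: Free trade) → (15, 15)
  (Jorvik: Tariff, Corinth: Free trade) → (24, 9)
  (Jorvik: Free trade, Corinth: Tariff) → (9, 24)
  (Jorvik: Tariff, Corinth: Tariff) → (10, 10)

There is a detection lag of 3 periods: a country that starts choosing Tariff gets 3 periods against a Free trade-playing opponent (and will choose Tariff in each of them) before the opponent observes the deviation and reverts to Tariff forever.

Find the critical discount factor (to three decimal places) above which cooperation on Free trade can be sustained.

A deviator earns 24 for 3 periods, then 10 forever; cooperating earns 15 forever. Multiplying the IC by (1−ρ):
15 ≥ 24(1−ρ^3) + 10ρ^3, so 14·ρ^3 ≥ 9 and ρ^3 ≥ 9/14.
ρ ≥ (9/14)^(1/3) ≈ 0.863.

0.863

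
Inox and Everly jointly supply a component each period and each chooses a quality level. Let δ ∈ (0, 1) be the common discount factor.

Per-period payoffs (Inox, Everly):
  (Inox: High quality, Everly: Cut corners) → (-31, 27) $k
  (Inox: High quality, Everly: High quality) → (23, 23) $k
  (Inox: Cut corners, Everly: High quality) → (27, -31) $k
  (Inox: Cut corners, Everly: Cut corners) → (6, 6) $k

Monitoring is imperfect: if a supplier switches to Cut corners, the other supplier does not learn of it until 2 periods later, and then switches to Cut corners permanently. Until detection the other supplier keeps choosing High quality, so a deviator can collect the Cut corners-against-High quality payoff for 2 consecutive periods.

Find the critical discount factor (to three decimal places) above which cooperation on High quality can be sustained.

0.436

A deviator earns 27 for 2 periods, then 6 forever; cooperating earns 23 forever. Multiplying the IC by (1−δ):
23 ≥ 27(1−δ^2) + 6δ^2, so 21·δ^2 ≥ 4 and δ^2 ≥ 4/21.
δ ≥ (4/21)^(1/2) ≈ 0.436.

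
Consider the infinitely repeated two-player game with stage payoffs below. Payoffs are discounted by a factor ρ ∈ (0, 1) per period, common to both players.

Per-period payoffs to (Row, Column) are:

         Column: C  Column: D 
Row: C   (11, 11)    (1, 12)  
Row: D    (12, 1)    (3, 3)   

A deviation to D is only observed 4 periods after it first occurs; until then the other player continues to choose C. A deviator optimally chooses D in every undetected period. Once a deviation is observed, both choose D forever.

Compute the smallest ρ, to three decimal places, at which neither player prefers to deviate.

0.577

The best deviation is to choose D for all 4 undetected periods, earning 12 each, then 3 forever once detected.
Deviation value: 12(1−ρ^4)/(1−ρ) + 3ρ^4/(1−ρ); cooperation value: 11/(1−ρ).
IC: 11 ≥ 12(1−ρ^4) + 3ρ^4 = 12 − 9ρ^4.
So ρ^4 ≥ 1/9, giving ρ ≥ (1/9)^(1/4) ≈ 0.577.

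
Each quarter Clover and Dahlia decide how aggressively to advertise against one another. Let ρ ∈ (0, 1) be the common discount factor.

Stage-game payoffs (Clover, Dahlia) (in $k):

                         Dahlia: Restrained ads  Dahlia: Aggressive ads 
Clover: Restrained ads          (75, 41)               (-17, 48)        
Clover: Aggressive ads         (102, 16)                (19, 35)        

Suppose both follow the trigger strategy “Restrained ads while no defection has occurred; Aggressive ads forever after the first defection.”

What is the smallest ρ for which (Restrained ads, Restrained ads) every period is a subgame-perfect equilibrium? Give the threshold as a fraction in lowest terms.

Clover's threshold: (102−75)/(102−19) = 27/83.
Dahlia's threshold: (48−41)/(48−35) = 7/13.
27/83 < 7/13, so Dahlia binds and ρ* = 7/13.

7/13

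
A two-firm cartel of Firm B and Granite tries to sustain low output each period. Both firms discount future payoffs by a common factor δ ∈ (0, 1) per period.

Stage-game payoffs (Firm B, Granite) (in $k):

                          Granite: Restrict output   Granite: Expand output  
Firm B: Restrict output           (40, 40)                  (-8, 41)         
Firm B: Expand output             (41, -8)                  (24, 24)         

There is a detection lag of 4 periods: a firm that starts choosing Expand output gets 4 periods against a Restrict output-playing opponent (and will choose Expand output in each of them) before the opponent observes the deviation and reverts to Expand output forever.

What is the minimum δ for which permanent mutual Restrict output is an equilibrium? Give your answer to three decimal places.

0.492

The best deviation is to choose Expand output for all 4 undetected periods, earning 41 each, then 24 forever once detected.
Deviation value: 41(1−δ^4)/(1−δ) + 24δ^4/(1−δ); cooperation value: 40/(1−δ).
IC: 40 ≥ 41(1−δ^4) + 24δ^4 = 41 − 17δ^4.
So δ^4 ≥ 1/17, giving δ ≥ (1/17)^(1/4) ≈ 0.492.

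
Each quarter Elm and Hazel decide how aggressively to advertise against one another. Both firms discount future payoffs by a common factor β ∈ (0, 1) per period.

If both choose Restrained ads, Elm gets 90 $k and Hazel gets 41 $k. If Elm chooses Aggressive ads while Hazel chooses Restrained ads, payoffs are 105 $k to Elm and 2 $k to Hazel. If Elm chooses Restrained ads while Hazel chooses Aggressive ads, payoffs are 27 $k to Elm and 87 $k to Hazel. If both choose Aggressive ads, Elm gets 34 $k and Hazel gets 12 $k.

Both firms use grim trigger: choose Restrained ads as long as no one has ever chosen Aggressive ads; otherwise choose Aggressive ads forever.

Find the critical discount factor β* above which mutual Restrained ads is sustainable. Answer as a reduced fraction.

Elm: cooperation gives 90 each period; deviation gives 105 once then 34 forever.
  90/(1−β) ≥ 105 + 34β/(1−β) ⇒ β ≥ 15/71.
Hazel: cooperation gives 41 each period; deviation gives 87 once then 12 forever.
  β ≥ 46/75.
Both must hold, so the binding constraint is Hazel's: β ≥ 46/75.

46/75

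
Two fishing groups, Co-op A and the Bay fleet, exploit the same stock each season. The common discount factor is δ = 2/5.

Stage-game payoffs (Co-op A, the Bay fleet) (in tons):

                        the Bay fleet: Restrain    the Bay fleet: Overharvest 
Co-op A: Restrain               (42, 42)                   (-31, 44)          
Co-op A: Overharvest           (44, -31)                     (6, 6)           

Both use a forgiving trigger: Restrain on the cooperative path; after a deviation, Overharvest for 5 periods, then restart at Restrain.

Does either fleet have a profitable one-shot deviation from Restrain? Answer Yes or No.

Comparing payoff streams over the 6 periods until play realigns: cooperate → 42(1+δ+…+δ^5); deviate → 44 + 6(δ+…+δ^5).
Cooperation is sustained iff (42−6)(δ+…+δ^5) ≥ 44−42.
δ+…+δ^5 = 2/5·(1−(2/5)^5)/(1−2/5) = 0.6598, and (44−42)/(42−6) = 0.0556.
0.6598 ≥ 0.0556, so cooperation is sustainable.

No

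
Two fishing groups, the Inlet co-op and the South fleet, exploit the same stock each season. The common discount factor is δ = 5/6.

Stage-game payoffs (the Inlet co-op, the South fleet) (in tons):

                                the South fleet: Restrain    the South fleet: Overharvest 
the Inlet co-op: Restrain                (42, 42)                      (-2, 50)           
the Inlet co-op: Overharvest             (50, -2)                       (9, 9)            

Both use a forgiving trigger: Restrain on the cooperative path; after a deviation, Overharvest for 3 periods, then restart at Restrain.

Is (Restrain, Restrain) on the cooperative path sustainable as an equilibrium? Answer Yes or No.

Yes

Comparing payoff streams over the 4 periods until play realigns: cooperate → 42(1+δ+…+δ^3); deviate → 50 + 9(δ+…+δ^3).
Cooperation is sustained iff (42−9)(δ+…+δ^3) ≥ 50−42.
δ+…+δ^3 = 5/6·(1−(5/6)^3)/(1−5/6) = 2.1065, and (50−42)/(42−9) = 0.2424.
2.1065 ≥ 0.2424, so cooperation is sustainable.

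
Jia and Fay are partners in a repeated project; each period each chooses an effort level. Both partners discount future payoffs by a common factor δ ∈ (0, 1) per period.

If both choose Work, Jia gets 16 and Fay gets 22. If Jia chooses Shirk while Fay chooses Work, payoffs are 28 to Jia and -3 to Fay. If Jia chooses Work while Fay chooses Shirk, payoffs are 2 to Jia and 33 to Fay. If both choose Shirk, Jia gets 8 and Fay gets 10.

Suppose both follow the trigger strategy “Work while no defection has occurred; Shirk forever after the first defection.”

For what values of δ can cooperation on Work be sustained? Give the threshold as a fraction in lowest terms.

Jia's threshold: (28−16)/(28−8) = 3/5.
Fay's threshold: (33−22)/(33−10) = 11/23.
3/5 > 11/23, so Jia binds and δ* = 3/5.

3/5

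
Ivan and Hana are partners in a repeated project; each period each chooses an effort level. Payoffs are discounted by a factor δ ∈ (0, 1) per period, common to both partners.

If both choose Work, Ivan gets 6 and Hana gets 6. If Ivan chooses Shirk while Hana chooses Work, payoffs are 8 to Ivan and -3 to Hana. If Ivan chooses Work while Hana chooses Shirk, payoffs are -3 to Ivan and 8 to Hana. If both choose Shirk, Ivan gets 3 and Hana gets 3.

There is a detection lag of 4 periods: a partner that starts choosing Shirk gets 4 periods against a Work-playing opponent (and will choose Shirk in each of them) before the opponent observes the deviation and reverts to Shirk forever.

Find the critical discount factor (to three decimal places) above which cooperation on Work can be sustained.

0.795

Deviating for the 4 undetected periods gains 8−6 = 2 per period over cooperation, then loses 6−3 = 3 per period forever once punishment starts.
Gain: 2(1 + δ + … + δ^3); loss: 3·δ^4/(1−δ).
No profitable deviation ⇔ 2(1−δ^4) ≤ 3·δ^4, i.e. δ^4 ≥ 2/(2+3) = 2/5.
Hence δ ≥ (2/5)^(1/4) ≈ 0.795.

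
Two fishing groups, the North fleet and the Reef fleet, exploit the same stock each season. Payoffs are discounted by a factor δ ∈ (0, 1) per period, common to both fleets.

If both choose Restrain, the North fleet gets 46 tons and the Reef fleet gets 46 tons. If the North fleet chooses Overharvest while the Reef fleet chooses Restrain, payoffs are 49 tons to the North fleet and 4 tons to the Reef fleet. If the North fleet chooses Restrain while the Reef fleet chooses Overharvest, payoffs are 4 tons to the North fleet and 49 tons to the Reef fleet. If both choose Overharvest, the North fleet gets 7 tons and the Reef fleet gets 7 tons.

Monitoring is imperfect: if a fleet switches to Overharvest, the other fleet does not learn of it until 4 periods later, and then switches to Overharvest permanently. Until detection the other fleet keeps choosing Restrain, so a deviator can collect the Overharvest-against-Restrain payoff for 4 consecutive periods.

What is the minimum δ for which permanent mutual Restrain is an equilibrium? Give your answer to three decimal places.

0.517

Deviating for the 4 undetected periods gains 49−46 = 3 per period over cooperation, then loses 46−7 = 39 per period forever once punishment starts.
Gain: 3(1 + δ + … + δ^3); loss: 39·δ^4/(1−δ).
No profitable deviation ⇔ 3(1−δ^4) ≤ 39·δ^4, i.e. δ^4 ≥ 3/(3+39) = 1/14.
Hence δ ≥ (1/14)^(1/4) ≈ 0.517.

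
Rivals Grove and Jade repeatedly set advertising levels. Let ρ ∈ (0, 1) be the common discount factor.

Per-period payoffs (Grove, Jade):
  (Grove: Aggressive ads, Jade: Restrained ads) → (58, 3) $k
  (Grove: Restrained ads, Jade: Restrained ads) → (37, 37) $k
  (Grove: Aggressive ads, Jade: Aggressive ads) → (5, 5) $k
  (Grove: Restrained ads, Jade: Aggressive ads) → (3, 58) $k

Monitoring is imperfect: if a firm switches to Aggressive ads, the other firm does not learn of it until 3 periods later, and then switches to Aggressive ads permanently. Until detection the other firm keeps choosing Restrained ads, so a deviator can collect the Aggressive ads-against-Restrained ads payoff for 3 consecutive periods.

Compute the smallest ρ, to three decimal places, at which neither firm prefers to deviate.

0.734

Deviating for the 3 undetected periods gains 58−37 = 21 per period over cooperation, then loses 37−5 = 32 per period forever once punishment starts.
Gain: 21(1 + ρ + … + ρ^2); loss: 32·ρ^3/(1−ρ).
No profitable deviation ⇔ 21(1−ρ^3) ≤ 32·ρ^3, i.e. ρ^3 ≥ 21/(21+32) = 21/53.
Hence ρ ≥ (21/53)^(1/3) ≈ 0.734.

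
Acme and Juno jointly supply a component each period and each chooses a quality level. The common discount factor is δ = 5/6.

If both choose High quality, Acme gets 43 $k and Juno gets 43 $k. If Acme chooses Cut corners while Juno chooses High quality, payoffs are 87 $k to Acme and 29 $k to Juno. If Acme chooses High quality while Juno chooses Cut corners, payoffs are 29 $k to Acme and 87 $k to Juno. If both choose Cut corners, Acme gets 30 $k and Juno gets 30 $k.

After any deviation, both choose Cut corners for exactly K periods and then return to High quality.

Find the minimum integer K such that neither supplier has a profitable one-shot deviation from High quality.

No profitable deviation requires (43−30)(δ+…+δ^K) ≥ 87−43, i.e. δ+…+δ^K ≥ 44/13 ≈ 3.3846.
With δ = 5/6, the partial sums are K=1: 0.8333, K=2: 1.5278, …, K=5: 2.9906, K=6: 3.3255, K=7: 3.6046.
K = 7 is the first length at which the sum reaches 3.3846.

7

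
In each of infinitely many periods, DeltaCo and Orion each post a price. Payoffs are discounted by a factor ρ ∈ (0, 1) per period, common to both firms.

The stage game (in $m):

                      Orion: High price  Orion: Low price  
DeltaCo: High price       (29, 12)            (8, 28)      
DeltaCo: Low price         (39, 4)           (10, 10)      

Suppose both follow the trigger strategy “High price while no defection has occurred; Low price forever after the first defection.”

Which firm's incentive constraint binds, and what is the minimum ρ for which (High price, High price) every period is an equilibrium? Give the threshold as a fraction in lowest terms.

DeltaCo: cooperation gives 29 each period; deviation gives 39 once then 10 forever.
  29/(1−ρ) ≥ 39 + 10ρ/(1−ρ) ⇒ ρ ≥ 10/29.
Orion: cooperation gives 12 each period; deviation gives 28 once then 10 forever.
  ρ ≥ 16/18 = 8/9.
Both must hold, so the binding constraint is Orion's: ρ ≥ 8/9.

Orion; ρ ≥ 8/9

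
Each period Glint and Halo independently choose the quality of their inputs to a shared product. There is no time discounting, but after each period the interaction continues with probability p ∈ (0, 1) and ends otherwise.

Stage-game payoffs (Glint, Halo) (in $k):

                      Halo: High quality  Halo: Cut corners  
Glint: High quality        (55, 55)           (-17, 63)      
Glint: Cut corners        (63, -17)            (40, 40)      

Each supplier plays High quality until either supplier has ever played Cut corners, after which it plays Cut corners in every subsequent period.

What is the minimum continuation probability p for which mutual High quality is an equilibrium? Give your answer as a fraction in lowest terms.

8/23

Expected cooperation value is 55 + p·55 + p²·55 + … = 55/(1−p); deviation gives 63 + p·40/(1−p).
55 ≥ 63(1−p) + 40p ⇒ 23p ≥ 8 ⇒ p ≥ 8/23.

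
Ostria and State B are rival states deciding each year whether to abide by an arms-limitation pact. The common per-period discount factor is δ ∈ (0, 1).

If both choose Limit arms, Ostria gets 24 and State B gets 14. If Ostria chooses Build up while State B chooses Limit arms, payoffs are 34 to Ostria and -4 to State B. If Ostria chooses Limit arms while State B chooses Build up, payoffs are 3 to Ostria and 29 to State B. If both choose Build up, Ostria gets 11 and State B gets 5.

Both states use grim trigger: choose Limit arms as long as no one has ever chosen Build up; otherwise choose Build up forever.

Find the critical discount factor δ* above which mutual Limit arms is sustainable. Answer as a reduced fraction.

5/8

For Ostria: deviation gain 34−24 = 10, per-period punishment loss 24−11 = 13. IC gives δ ≥ 10/23.
For State B: gain 15, loss 9 per period, so δ ≥ 15/24 = 5/8.
The tighter constraint is State B's, so cooperation needs δ ≥ 5/8.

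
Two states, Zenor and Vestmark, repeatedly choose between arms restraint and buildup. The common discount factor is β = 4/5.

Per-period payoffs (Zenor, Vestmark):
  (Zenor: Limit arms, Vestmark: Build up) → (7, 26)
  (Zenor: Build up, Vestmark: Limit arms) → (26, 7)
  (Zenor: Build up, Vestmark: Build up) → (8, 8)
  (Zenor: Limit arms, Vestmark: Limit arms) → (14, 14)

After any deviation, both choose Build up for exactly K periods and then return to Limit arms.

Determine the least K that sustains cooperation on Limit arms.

4

Need Σ_{k=1}^{K} β^k ≥ (26−14)/(14−8) = 2.0000 at β = 4/5.
At K = 3 the sum is 1.9520 < 2.0000; at K = 4 it is 2.3616 ≥ 2.0000.
So the minimum punishment length is K = 4.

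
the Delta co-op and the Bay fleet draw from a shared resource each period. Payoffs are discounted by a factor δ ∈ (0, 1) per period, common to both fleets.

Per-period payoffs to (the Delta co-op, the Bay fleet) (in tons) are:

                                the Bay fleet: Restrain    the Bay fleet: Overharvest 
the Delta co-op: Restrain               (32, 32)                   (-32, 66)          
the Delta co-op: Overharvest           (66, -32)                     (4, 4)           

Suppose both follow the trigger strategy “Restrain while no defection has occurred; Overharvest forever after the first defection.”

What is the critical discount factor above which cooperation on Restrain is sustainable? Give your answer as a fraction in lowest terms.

Cooperation forever yields 32 each period: 32/(1−δ).
Deviating yields 66 once, then 4 forever: 66 + 4δ/(1−δ).
No profitable deviation requires 32/(1−δ) ≥ 66 + 4δ/(1−δ).
Multiplying by (1−δ): 32 ≥ 66(1−δ) + 4δ = 66 − 62δ.
So 62δ ≥ 34, i.e. δ ≥ 34/62 = 17/31.

17/31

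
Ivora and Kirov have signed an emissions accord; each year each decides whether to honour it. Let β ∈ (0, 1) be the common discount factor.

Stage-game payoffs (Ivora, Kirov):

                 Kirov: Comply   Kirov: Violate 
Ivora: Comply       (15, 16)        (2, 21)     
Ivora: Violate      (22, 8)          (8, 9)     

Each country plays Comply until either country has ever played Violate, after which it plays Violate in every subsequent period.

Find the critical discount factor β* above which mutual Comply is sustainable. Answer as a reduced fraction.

1/2

Ivora: cooperation gives 15 each period; deviation gives 22 once then 8 forever.
  15/(1−β) ≥ 22 + 8β/(1−β) ⇒ β ≥ 7/14 = 1/2.
Kirov: cooperation gives 16 each period; deviation gives 21 once then 9 forever.
  β ≥ 5/12.
Both must hold, so the binding constraint is Ivora's: β ≥ 1/2.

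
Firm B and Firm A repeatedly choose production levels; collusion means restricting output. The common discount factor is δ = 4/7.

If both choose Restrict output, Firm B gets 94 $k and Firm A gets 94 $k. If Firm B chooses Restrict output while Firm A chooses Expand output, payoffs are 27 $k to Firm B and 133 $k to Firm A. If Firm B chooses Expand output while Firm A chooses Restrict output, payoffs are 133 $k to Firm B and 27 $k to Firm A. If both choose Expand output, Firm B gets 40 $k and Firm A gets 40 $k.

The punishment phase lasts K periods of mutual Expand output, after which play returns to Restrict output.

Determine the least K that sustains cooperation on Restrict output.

Need Σ_{k=1}^{K} δ^k ≥ (133−94)/(94−40) = 0.7222 at δ = 4/7.
At K = 1 the sum is 0.5714 < 0.7222; at K = 2 it is 0.8980 ≥ 0.7222.
So the minimum punishment length is K = 2.

2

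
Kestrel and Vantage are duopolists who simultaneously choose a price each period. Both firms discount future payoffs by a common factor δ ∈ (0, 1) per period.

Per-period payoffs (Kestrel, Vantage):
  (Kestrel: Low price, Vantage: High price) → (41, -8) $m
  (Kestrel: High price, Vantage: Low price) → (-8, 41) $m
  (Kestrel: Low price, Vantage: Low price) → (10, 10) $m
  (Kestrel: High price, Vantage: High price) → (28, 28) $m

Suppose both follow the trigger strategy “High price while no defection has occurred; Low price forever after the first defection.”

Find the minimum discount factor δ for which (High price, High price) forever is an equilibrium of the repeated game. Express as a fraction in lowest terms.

Under grim trigger the critical discount factor is (T−C)/(T−P) with T = 41, C = 28, P = 10.
δ* = (41−28)/(41−10) = 13/31.

13/31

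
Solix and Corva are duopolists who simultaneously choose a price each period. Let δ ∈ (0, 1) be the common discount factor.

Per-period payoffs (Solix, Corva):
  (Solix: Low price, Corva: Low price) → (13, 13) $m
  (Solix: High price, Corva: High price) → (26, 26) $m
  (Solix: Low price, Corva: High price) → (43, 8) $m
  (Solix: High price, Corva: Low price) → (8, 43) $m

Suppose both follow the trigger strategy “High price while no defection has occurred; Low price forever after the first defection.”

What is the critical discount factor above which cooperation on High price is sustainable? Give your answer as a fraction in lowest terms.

17/30

One-period gain from deviating is 43 − 26 = 17. The loss is 26 − 13 = 13 in every subsequent period, with present value 13·δ/(1−δ).
Deviation is unprofitable when 13·δ/(1−δ) ≥ 17, i.e. δ/(1−δ) ≥ 17/13.
Equivalently δ ≥ 17/(17+13) = 17/30.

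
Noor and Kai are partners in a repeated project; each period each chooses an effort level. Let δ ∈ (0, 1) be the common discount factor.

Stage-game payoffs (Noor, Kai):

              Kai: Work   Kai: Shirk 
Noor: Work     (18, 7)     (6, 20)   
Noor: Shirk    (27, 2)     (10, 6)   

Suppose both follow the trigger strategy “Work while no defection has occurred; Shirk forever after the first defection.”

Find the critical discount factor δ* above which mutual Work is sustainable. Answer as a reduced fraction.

13/14

Noor: cooperation gives 18 each period; deviation gives 27 once then 10 forever.
  18/(1−δ) ≥ 27 + 10δ/(1−δ) ⇒ δ ≥ 9/17.
Kai: cooperation gives 7 each period; deviation gives 20 once then 6 forever.
  δ ≥ 13/14.
Both must hold, so the binding constraint is Kai's: δ ≥ 13/14.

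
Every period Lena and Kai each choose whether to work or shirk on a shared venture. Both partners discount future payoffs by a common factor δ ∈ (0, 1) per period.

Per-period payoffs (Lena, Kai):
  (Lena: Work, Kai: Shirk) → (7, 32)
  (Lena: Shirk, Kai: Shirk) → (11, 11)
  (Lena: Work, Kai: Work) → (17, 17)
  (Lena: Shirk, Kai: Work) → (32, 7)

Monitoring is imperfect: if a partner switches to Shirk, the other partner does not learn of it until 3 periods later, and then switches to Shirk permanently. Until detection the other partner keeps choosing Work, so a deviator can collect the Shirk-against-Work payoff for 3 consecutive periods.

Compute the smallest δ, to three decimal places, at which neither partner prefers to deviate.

0.894

A deviator earns 32 for 3 periods, then 11 forever; cooperating earns 17 forever. Multiplying the IC by (1−δ):
17 ≥ 32(1−δ^3) + 11δ^3, so 21·δ^3 ≥ 15 and δ^3 ≥ 5/7.
δ ≥ (5/7)^(1/3) ≈ 0.894.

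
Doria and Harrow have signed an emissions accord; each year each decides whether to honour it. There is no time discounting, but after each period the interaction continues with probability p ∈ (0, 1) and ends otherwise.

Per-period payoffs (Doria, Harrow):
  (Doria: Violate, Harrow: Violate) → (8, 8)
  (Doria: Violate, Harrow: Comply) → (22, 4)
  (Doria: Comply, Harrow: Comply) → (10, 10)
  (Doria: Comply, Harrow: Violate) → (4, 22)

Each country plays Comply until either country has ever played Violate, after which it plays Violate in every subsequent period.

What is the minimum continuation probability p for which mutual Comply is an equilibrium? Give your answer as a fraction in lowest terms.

Expected cooperation value is 10 + p·10 + p²·10 + … = 10/(1−p); deviation gives 22 + p·8/(1−p).
10 ≥ 22(1−p) + 8p ⇒ 14p ≥ 12 ⇒ p ≥ 12/14 = 6/7.

6/7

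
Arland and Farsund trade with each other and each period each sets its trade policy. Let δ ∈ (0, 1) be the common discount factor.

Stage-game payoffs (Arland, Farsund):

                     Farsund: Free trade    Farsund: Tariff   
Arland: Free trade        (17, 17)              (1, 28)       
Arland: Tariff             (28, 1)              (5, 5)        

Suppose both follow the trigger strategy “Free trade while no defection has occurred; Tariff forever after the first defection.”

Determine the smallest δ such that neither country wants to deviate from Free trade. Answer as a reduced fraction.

17/(1−δ) ≥ 28 + 5δ/(1−δ)
17 ≥ 28 − 23δ
δ ≥ 11/23.

11/23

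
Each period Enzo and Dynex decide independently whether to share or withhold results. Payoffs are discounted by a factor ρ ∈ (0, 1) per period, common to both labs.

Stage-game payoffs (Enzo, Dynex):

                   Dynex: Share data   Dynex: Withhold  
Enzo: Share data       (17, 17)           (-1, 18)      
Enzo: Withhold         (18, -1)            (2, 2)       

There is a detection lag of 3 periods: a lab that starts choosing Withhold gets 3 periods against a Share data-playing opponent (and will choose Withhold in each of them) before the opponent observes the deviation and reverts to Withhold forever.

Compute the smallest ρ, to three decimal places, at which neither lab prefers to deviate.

0.397

A deviator earns 18 for 3 periods, then 2 forever; cooperating earns 17 forever. Multiplying the IC by (1−ρ):
17 ≥ 18(1−ρ^3) + 2ρ^3, so 16·ρ^3 ≥ 1 and ρ^3 ≥ 1/16.
ρ ≥ (1/16)^(1/3) ≈ 0.397.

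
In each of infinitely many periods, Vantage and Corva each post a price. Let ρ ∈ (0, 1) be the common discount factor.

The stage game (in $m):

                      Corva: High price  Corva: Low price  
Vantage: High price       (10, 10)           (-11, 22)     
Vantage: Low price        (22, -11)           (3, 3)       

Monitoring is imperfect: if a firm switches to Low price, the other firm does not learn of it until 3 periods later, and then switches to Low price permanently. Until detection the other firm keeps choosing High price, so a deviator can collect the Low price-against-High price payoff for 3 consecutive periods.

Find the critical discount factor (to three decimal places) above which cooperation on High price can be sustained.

0.858

The best deviation is to choose Low price for all 3 undetected periods, earning 22 each, then 3 forever once detected.
Deviation value: 22(1−ρ^3)/(1−ρ) + 3ρ^3/(1−ρ); cooperation value: 10/(1−ρ).
IC: 10 ≥ 22(1−ρ^3) + 3ρ^3 = 22 − 19ρ^3.
So ρ^3 ≥ 12/19, giving ρ ≥ (12/19)^(1/3) ≈ 0.858.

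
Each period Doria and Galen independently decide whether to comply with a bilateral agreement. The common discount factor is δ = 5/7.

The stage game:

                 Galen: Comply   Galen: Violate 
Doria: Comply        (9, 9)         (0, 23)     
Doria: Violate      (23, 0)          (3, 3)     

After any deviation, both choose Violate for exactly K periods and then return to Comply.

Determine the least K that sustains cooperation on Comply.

Need Σ_{k=1}^{K} δ^k ≥ (23−9)/(9−3) = 2.3333 at δ = 5/7.
At K = 8 the sum is 2.3306 < 2.3333; at K = 9 it is 2.3790 ≥ 2.3333.
So the minimum punishment length is K = 9.

9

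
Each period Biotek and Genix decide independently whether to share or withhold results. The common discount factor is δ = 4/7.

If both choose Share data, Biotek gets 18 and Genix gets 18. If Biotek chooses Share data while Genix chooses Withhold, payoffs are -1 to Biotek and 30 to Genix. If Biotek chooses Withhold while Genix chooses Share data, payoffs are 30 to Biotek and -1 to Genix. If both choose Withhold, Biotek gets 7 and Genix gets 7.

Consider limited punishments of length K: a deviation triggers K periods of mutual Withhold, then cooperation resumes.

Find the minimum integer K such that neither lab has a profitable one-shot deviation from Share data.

4

IC: δ(1−δ^K)/(1−δ) ≥ (30−18)/(18−7) = 12/11.
With δ = 4/7: need 1 − δ^K ≥ 12/11·(1−4/7)/(4/7), i.e. δ^K ≤ 0.1818.
Since (4/7)^3 = 0.1866 and (4/7)^4 = 0.1066, the smallest such K is 4.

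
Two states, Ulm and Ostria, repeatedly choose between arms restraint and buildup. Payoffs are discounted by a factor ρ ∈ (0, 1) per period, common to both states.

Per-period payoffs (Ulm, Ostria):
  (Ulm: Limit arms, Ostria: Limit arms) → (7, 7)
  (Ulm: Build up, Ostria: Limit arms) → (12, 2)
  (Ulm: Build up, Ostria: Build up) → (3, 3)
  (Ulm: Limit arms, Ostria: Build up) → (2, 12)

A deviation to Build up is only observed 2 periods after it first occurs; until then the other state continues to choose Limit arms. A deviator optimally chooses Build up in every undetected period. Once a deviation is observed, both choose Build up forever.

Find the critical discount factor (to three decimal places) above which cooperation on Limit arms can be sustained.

The best deviation is to choose Build up for all 2 undetected periods, earning 12 each, then 3 forever once detected.
Deviation value: 12(1−ρ^2)/(1−ρ) + 3ρ^2/(1−ρ); cooperation value: 7/(1−ρ).
IC: 7 ≥ 12(1−ρ^2) + 3ρ^2 = 12 − 9ρ^2.
So ρ^2 ≥ 5/9, giving ρ ≥ (5/9)^(1/2) ≈ 0.745.

0.745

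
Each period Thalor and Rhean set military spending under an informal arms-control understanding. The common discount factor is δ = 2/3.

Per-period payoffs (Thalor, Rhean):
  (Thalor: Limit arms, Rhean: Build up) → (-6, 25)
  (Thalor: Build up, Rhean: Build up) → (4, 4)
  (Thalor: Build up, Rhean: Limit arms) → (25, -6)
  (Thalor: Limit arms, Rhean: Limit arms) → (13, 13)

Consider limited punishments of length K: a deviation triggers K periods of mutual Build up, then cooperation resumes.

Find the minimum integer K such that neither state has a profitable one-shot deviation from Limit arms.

Need Σ_{k=1}^{K} δ^k ≥ (25−13)/(13−4) = 1.3333 at δ = 2/3.
At K = 2 the sum is 1.1111 < 1.3333; at K = 3 it is 1.4074 ≥ 1.3333.
So the minimum punishment length is K = 3.

3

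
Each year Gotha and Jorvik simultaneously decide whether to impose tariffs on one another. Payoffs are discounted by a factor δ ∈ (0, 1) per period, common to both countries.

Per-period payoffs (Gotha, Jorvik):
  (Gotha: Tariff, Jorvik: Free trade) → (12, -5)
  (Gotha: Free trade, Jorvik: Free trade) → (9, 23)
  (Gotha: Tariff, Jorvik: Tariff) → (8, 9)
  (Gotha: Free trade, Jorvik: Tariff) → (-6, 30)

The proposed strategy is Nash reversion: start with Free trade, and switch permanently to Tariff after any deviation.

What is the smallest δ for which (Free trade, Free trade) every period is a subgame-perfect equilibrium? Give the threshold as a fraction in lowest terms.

3/4

For Gotha: deviation gain 12−9 = 3, per-period punishment loss 9−8 = 1. IC gives δ ≥ 3/4.
For Jorvik: gain 7, loss 14 per period, so δ ≥ 7/21 = 1/3.
The tighter constraint is Gotha's, so cooperation needs δ ≥ 3/4.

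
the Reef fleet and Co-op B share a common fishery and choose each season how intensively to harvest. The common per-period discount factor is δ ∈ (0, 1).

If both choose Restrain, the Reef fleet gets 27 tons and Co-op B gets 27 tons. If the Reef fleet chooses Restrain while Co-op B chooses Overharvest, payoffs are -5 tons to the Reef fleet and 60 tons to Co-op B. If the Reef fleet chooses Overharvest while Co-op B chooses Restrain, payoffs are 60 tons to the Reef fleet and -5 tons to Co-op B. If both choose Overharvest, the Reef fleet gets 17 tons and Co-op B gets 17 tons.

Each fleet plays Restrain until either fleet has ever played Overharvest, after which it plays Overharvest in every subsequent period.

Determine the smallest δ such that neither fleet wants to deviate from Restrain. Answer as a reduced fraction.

Cooperation forever yields 27 each period: 27/(1−δ).
Deviating yields 60 once, then 17 forever: 60 + 17δ/(1−δ).
No profitable deviation requires 27/(1−δ) ≥ 60 + 17δ/(1−δ).
Multiplying by (1−δ): 27 ≥ 60(1−δ) + 17δ = 60 − 43δ.
So 43δ ≥ 33, i.e. δ ≥ 33/43.

33/43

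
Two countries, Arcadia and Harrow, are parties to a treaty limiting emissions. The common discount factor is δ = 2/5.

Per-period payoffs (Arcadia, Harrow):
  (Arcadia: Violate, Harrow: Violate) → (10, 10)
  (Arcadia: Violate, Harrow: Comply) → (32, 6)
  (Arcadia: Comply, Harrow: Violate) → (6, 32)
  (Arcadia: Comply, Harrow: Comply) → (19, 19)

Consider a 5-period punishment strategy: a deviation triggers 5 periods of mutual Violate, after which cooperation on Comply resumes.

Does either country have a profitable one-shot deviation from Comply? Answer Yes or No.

Yes

Comparing payoff streams over the 6 periods until play realigns: cooperate → 19(1+δ+…+δ^5); deviate → 32 + 10(δ+…+δ^5).
Cooperation is sustained iff (19−10)(δ+…+δ^5) ≥ 32−19.
δ+…+δ^5 = 2/5·(1−(2/5)^5)/(1−2/5) = 0.6598, and (32−19)/(19−10) = 1.4444.
0.6598 < 1.4444, so cooperation is not sustainable.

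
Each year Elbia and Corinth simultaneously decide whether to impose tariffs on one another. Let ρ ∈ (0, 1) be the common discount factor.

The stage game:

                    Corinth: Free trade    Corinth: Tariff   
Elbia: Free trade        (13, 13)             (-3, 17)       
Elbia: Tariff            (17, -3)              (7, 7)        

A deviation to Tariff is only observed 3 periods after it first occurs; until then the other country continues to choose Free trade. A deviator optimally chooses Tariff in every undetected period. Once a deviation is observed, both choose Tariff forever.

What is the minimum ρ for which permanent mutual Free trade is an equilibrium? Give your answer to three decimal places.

The best deviation is to choose Tariff for all 3 undetected periods, earning 17 each, then 7 forever once detected.
Deviation value: 17(1−ρ^3)/(1−ρ) + 7ρ^3/(1−ρ); cooperation value: 13/(1−ρ).
IC: 13 ≥ 17(1−ρ^3) + 7ρ^3 = 17 − 10ρ^3.
So ρ^3 ≥ 4/10 = 2/5, giving ρ ≥ (2/5)^(1/3) ≈ 0.737.

0.737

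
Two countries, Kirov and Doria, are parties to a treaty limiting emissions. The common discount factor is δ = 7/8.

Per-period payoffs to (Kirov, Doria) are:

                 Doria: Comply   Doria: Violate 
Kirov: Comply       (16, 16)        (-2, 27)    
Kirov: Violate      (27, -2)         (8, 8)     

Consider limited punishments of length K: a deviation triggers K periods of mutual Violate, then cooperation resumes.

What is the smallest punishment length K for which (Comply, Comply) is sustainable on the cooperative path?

2

IC: δ(1−δ^K)/(1−δ) ≥ (27−16)/(16−8) = 11/8.
With δ = 7/8: need 1 − δ^K ≥ 11/8·(1−7/8)/(7/8), i.e. δ^K ≤ 0.8036.
Since (7/8)^1 = 0.8750 and (7/8)^2 = 0.7656, the smallest such K is 2.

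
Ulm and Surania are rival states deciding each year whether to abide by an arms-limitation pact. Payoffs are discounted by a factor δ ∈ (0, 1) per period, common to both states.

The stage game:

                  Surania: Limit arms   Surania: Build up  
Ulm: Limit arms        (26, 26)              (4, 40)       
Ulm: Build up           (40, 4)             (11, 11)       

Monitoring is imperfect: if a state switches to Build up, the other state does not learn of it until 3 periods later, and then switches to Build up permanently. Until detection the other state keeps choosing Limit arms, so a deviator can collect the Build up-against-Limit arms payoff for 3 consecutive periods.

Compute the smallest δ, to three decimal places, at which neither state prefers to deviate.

The best deviation is to choose Build up for all 3 undetected periods, earning 40 each, then 11 forever once detected.
Deviation value: 40(1−δ^3)/(1−δ) + 11δ^3/(1−δ); cooperation value: 26/(1−δ).
IC: 26 ≥ 40(1−δ^3) + 11δ^3 = 40 − 29δ^3.
So δ^3 ≥ 14/29, giving δ ≥ (14/29)^(1/3) ≈ 0.784.

0.784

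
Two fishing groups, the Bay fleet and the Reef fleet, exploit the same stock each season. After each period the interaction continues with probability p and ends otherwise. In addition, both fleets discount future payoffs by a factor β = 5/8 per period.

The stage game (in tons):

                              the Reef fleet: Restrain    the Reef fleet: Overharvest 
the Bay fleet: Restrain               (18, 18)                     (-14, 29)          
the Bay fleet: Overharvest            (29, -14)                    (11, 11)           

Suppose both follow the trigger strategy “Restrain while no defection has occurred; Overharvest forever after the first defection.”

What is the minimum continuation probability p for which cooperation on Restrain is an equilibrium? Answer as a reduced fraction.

44/45

Expected continuation weight on next period's payoff is β·p = 5/8·p, which plays the role of the discount factor.
Cooperation requires 5/8·p ≥ (29−18)/(29−11) = 11/18, hence p ≥ 44/45.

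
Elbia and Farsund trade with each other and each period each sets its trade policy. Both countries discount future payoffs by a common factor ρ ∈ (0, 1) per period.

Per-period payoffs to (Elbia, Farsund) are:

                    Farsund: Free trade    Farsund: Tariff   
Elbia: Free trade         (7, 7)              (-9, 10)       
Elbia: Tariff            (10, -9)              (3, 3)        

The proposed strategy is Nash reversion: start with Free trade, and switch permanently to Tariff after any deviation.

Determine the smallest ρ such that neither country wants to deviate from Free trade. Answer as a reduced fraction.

7/(1−ρ) ≥ 10 + 3ρ/(1−ρ)
7 ≥ 10 − 7ρ
ρ ≥ 3/7.

3/7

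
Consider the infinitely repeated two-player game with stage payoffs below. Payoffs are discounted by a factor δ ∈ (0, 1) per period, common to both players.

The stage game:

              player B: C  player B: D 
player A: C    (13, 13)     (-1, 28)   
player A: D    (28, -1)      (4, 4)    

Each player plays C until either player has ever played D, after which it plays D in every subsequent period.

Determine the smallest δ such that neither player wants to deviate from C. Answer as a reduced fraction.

13/(1−δ) ≥ 28 + 4δ/(1−δ)
13 ≥ 28 − 24δ
δ ≥ 15/24 = 5/8.

5/8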